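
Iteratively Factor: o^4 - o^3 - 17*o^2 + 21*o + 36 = (o + 1)*(o^3 - 2*o^2 - 15*o + 36) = (o + 1)*(o + 4)*(o^2 - 6*o + 9) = (o - 3)*(o + 1)*(o + 4)*(o - 3)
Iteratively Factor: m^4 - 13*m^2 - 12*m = (m)*(m^3 - 13*m - 12) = m*(m + 1)*(m^2 - m - 12) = m*(m - 4)*(m + 1)*(m + 3)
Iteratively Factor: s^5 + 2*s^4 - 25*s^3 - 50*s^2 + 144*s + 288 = (s - 3)*(s^4 + 5*s^3 - 10*s^2 - 80*s - 96) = (s - 3)*(s + 3)*(s^3 + 2*s^2 - 16*s - 32) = (s - 4)*(s - 3)*(s + 3)*(s^2 + 6*s + 8) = (s - 4)*(s - 3)*(s + 3)*(s + 4)*(s + 2)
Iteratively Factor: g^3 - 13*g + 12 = (g + 4)*(g^2 - 4*g + 3) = (g - 1)*(g + 4)*(g - 3)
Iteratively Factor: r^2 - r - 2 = (r - 2)*(r + 1)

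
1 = 1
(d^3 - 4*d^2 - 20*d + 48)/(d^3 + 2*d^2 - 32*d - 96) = (d - 2)/(d + 4)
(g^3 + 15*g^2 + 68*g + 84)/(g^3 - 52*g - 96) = (g + 7)/(g - 8)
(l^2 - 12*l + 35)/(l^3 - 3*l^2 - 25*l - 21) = (l - 5)/(l^2 + 4*l + 3)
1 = 1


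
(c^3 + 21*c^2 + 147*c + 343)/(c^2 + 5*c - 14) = (c^2 + 14*c + 49)/(c - 2)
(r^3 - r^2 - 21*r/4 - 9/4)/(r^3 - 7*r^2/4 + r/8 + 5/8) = 2*(2*r^2 - 3*r - 9)/(4*r^2 - 9*r + 5)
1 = 1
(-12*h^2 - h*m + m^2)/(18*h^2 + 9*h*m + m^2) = (-4*h + m)/(6*h + m)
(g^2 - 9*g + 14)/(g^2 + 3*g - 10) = (g - 7)/(g + 5)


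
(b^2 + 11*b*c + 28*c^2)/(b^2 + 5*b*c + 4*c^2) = (b + 7*c)/(b + c)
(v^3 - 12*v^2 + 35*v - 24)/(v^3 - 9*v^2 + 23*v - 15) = (v - 8)/(v - 5)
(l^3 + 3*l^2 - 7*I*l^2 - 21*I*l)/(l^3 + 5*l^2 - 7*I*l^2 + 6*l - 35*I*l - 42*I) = l/(l + 2)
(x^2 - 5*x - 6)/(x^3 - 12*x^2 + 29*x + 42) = 1/(x - 7)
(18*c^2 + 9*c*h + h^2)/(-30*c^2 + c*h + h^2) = (-3*c - h)/(5*c - h)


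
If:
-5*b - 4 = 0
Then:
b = -4/5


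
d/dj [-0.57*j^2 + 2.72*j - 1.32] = 2.72 - 1.14*j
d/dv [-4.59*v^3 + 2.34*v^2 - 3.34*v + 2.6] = -13.77*v^2 + 4.68*v - 3.34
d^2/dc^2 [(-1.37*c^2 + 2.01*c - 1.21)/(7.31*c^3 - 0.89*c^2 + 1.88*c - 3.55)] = (-146.414914*c^6 + 644.439366*c^5 - 741.38751*c^4 - 428.422748*c^3 + 546.373776*c^2 - 214.356768*c - 8.60862800000001)/(390.617891*c^9 - 142.674387*c^8 + 318.750357*c^7 - 643.185986*c^6 + 220.552506*c^5 - 310.594353*c^4 + 318.656657*c^3 - 71.290035*c^2 + 71.0781*c - 44.738875)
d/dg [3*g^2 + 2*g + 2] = 6*g + 2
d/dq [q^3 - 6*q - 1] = 3*q^2 - 6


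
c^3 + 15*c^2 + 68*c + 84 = (c + 2)*(c + 6)*(c + 7)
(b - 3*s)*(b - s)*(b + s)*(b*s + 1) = b^4*s - 3*b^3*s^2 + b^3 - b^2*s^3 - 3*b^2*s + 3*b*s^4 - b*s^2 + 3*s^3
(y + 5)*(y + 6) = y^2 + 11*y + 30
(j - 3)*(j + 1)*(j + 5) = j^3 + 3*j^2 - 13*j - 15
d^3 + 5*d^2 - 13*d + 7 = (d - 1)^2*(d + 7)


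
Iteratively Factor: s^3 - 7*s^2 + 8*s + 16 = (s - 4)*(s^2 - 3*s - 4) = (s - 4)*(s + 1)*(s - 4)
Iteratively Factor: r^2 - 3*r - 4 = (r - 4)*(r + 1)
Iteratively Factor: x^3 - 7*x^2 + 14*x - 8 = (x - 4)*(x^2 - 3*x + 2) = (x - 4)*(x - 1)*(x - 2)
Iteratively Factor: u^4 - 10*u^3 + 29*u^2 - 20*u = (u - 5)*(u^3 - 5*u^2 + 4*u) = (u - 5)*(u - 1)*(u^2 - 4*u) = (u - 5)*(u - 4)*(u - 1)*(u)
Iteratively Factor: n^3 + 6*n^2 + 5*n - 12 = (n + 3)*(n^2 + 3*n - 4) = (n + 3)*(n + 4)*(n - 1)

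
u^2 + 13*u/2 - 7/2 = (u - 1/2)*(u + 7)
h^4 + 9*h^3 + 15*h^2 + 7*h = h*(h + 1)^2*(h + 7)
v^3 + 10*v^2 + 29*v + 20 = (v + 1)*(v + 4)*(v + 5)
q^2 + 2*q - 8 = (q - 2)*(q + 4)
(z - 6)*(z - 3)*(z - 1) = z^3 - 10*z^2 + 27*z - 18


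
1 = 1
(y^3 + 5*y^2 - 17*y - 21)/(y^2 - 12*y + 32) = (y^3 + 5*y^2 - 17*y - 21)/(y^2 - 12*y + 32)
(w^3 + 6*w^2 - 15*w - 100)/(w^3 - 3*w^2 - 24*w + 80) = (w + 5)/(w - 4)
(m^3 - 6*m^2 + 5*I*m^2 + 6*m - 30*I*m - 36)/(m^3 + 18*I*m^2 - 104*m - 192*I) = (m^2 - m*(6 + I) + 6*I)/(m^2 + 12*I*m - 32)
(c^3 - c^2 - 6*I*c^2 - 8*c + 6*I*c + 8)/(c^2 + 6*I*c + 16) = (c^2 - c*(1 + 4*I) + 4*I)/(c + 8*I)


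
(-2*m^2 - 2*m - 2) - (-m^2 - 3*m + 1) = -m^2 + m - 3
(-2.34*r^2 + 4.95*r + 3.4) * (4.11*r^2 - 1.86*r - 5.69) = -9.6174*r^4 + 24.6969*r^3 + 18.0816*r^2 - 34.4895*r - 19.346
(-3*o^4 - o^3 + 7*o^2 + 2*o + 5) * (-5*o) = 15*o^5 + 5*o^4 - 35*o^3 - 10*o^2 - 25*o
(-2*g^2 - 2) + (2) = -2*g^2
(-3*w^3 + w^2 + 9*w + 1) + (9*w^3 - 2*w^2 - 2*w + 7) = 6*w^3 - w^2 + 7*w + 8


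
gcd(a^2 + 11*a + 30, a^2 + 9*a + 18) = a + 6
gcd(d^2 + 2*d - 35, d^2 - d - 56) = d + 7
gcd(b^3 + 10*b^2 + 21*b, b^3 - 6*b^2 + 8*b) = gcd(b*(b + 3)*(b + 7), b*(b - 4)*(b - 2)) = b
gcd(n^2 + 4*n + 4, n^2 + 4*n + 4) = n^2 + 4*n + 4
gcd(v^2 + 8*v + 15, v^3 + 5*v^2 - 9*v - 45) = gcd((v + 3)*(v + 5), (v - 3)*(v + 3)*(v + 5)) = v^2 + 8*v + 15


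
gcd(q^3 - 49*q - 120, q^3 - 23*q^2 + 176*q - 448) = q - 8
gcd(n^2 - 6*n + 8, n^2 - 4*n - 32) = 1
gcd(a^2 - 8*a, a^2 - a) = a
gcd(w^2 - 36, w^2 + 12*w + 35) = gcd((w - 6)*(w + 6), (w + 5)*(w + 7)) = 1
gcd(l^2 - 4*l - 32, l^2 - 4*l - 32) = l^2 - 4*l - 32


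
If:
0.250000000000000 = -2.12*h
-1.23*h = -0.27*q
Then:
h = -0.12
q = -0.54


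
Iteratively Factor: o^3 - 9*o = (o + 3)*(o^2 - 3*o) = (o - 3)*(o + 3)*(o)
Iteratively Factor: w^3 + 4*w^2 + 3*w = (w + 1)*(w^2 + 3*w) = (w + 1)*(w + 3)*(w)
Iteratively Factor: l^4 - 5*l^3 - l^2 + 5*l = (l + 1)*(l^3 - 6*l^2 + 5*l) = (l - 1)*(l + 1)*(l^2 - 5*l) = l*(l - 1)*(l + 1)*(l - 5)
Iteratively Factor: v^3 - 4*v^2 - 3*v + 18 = (v + 2)*(v^2 - 6*v + 9) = (v - 3)*(v + 2)*(v - 3)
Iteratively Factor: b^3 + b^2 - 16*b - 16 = (b - 4)*(b^2 + 5*b + 4) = (b - 4)*(b + 1)*(b + 4)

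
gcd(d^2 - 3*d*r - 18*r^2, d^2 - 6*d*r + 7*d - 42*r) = -d + 6*r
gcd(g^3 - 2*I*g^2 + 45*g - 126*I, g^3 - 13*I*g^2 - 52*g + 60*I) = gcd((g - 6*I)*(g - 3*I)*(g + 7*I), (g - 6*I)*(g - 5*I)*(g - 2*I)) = g - 6*I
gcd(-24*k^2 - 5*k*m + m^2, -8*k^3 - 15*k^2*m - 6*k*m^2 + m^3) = 8*k - m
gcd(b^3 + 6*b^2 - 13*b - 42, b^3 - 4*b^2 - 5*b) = 1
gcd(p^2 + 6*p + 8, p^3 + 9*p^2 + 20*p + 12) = p + 2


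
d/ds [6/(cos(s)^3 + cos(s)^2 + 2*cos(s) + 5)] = 6*(3*cos(s)^2 + 2*cos(s) + 2)*sin(s)/(cos(s)^3 + cos(s)^2 + 2*cos(s) + 5)^2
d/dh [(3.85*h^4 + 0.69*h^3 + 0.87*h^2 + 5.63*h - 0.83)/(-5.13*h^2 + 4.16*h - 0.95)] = (-39.501*h^5 + 44.5083*h^4 - 8.8892*h^3 + 30.5346*h^2 - 10.1688*h - 1.8957)/(26.3169*h^4 - 42.6816*h^3 + 27.0526*h^2 - 7.904*h + 0.9025)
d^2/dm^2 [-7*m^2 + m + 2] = -14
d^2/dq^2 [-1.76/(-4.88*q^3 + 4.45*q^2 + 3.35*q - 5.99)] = ((15.664 - 51.5328*q)*(4.88*q^3 - 4.45*q^2 - 3.35*q + 5.99) + 1.76*(-29.28*q^2 + 17.8*q + 6.7)*(-14.64*q^2 + 8.9*q + 3.35))/(4.88*q^3 - 4.45*q^2 - 3.35*q + 5.99)^3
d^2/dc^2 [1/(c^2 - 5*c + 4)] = 2*(-c^2 + 5*c + (2*c - 5)^2 - 4)/(c^2 - 5*c + 4)^3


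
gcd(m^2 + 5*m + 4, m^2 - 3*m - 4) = m + 1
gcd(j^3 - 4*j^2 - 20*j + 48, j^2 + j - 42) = j - 6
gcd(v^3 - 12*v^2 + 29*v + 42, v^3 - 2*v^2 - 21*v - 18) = v^2 - 5*v - 6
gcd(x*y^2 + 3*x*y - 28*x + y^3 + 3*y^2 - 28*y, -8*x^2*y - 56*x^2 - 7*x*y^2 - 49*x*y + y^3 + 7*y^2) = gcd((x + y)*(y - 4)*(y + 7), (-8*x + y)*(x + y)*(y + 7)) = x*y + 7*x + y^2 + 7*y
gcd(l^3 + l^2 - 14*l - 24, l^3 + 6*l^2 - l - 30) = l + 3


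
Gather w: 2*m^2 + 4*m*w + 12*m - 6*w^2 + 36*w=2*m^2 + 12*m - 6*w^2 + w*(4*m + 36)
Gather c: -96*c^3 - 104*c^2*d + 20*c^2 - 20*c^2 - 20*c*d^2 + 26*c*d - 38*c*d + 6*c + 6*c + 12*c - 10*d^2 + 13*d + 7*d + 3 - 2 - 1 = -96*c^3 - 104*c^2*d + c*(-20*d^2 - 12*d + 24) - 10*d^2 + 20*d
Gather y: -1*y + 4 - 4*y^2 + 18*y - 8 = -4*y^2 + 17*y - 4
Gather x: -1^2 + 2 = 1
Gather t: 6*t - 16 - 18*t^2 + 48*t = -18*t^2 + 54*t - 16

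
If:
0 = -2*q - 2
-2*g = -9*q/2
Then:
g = -9/4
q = -1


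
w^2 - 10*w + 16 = (w - 8)*(w - 2)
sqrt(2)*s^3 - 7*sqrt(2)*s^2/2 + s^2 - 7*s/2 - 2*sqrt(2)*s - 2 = (s - 4)*(s + 1/2)*(sqrt(2)*s + 1)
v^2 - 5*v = v*(v - 5)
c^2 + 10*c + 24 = (c + 4)*(c + 6)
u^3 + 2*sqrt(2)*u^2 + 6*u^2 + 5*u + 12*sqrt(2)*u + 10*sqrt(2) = (u + 1)*(u + 5)*(u + 2*sqrt(2))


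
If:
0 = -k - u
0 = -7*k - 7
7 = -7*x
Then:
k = -1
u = 1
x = -1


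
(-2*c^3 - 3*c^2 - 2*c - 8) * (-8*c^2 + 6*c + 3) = 16*c^5 + 12*c^4 - 8*c^3 + 43*c^2 - 54*c - 24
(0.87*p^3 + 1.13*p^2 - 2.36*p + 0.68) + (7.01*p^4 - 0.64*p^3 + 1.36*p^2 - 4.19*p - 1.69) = 7.01*p^4 + 0.23*p^3 + 2.49*p^2 - 6.55*p - 1.01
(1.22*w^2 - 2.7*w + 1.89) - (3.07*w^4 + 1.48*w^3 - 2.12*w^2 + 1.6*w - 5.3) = -3.07*w^4 - 1.48*w^3 + 3.34*w^2 - 4.3*w + 7.19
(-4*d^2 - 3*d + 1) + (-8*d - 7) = -4*d^2 - 11*d - 6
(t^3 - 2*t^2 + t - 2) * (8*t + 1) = 8*t^4 - 15*t^3 + 6*t^2 - 15*t - 2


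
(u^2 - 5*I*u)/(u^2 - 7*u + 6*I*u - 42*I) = u*(u - 5*I)/(u^2 + u*(-7 + 6*I) - 42*I)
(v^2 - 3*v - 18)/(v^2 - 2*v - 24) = (v + 3)/(v + 4)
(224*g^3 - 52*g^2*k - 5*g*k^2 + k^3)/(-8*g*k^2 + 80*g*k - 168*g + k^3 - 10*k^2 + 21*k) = (-28*g^2 + 3*g*k + k^2)/(k^2 - 10*k + 21)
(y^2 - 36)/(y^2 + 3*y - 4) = (y^2 - 36)/(y^2 + 3*y - 4)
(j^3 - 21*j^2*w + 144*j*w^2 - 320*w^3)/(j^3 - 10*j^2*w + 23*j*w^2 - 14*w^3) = (j^3 - 21*j^2*w + 144*j*w^2 - 320*w^3)/(j^3 - 10*j^2*w + 23*j*w^2 - 14*w^3)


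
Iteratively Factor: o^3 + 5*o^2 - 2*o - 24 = (o + 4)*(o^2 + o - 6) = (o + 3)*(o + 4)*(o - 2)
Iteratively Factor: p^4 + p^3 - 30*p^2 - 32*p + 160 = (p - 5)*(p^3 + 6*p^2 - 32) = (p - 5)*(p + 4)*(p^2 + 2*p - 8) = (p - 5)*(p + 4)^2*(p - 2)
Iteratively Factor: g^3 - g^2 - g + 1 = (g - 1)*(g^2 - 1) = (g - 1)^2*(g + 1)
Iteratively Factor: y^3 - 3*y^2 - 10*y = (y)*(y^2 - 3*y - 10) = y*(y + 2)*(y - 5)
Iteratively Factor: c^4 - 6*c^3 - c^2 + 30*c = (c - 5)*(c^3 - c^2 - 6*c) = c*(c - 5)*(c^2 - c - 6) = c*(c - 5)*(c + 2)*(c - 3)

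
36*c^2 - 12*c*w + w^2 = (-6*c + w)^2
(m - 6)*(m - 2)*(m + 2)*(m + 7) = m^4 + m^3 - 46*m^2 - 4*m + 168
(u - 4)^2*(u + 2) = u^3 - 6*u^2 + 32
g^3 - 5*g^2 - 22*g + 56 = (g - 7)*(g - 2)*(g + 4)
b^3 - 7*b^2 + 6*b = b*(b - 6)*(b - 1)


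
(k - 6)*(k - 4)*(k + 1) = k^3 - 9*k^2 + 14*k + 24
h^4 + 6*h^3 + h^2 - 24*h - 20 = (h - 2)*(h + 1)*(h + 2)*(h + 5)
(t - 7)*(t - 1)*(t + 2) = t^3 - 6*t^2 - 9*t + 14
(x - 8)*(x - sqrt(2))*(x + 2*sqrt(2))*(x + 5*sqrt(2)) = x^4 - 8*x^3 + 6*sqrt(2)*x^3 - 48*sqrt(2)*x^2 + 6*x^2 - 48*x - 20*sqrt(2)*x + 160*sqrt(2)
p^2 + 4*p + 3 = (p + 1)*(p + 3)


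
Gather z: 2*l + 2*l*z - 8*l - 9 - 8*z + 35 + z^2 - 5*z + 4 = -6*l + z^2 + z*(2*l - 13) + 30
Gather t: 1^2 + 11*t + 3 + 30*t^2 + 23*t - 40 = 30*t^2 + 34*t - 36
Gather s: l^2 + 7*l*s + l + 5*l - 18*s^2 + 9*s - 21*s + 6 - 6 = l^2 + 6*l - 18*s^2 + s*(7*l - 12)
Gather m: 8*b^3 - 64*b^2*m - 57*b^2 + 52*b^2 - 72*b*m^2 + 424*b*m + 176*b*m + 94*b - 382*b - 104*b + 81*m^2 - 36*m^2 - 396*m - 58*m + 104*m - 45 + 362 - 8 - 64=8*b^3 - 5*b^2 - 392*b + m^2*(45 - 72*b) + m*(-64*b^2 + 600*b - 350) + 245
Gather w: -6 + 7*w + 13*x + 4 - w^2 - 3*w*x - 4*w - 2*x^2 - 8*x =-w^2 + w*(3 - 3*x) - 2*x^2 + 5*x - 2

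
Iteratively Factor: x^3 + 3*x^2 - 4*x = (x)*(x^2 + 3*x - 4) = x*(x + 4)*(x - 1)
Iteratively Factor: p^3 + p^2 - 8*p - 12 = (p + 2)*(p^2 - p - 6) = (p + 2)^2*(p - 3)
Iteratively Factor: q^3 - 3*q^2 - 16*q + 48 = (q - 3)*(q^2 - 16) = (q - 4)*(q - 3)*(q + 4)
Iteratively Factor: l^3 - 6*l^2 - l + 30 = (l - 5)*(l^2 - l - 6) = (l - 5)*(l - 3)*(l + 2)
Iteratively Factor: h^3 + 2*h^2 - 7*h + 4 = (h - 1)*(h^2 + 3*h - 4) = (h - 1)*(h + 4)*(h - 1)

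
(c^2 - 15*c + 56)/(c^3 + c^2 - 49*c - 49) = (c - 8)/(c^2 + 8*c + 7)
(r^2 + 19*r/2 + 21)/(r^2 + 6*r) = (r + 7/2)/r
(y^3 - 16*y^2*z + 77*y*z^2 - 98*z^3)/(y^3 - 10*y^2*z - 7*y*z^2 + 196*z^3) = (y - 2*z)/(y + 4*z)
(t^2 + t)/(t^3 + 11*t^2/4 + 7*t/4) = 4/(4*t + 7)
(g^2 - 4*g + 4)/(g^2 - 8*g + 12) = (g - 2)/(g - 6)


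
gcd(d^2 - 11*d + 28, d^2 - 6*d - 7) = d - 7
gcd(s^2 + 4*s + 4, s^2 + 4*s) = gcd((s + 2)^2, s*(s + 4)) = 1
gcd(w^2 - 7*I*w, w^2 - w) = w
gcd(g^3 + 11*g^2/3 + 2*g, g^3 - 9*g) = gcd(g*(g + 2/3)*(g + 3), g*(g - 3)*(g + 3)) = g^2 + 3*g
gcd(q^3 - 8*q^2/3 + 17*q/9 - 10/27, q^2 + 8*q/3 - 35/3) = 1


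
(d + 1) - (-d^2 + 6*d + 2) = d^2 - 5*d - 1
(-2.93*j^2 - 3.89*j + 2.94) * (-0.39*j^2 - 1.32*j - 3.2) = 1.1427*j^4 + 5.3847*j^3 + 13.3642*j^2 + 8.5672*j - 9.408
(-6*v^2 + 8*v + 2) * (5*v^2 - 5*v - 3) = -30*v^4 + 70*v^3 - 12*v^2 - 34*v - 6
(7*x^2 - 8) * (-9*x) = -63*x^3 + 72*x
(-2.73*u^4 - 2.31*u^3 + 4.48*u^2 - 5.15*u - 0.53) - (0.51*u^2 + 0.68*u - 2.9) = -2.73*u^4 - 2.31*u^3 + 3.97*u^2 - 5.83*u + 2.37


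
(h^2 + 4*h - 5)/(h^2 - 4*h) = (h^2 + 4*h - 5)/(h*(h - 4))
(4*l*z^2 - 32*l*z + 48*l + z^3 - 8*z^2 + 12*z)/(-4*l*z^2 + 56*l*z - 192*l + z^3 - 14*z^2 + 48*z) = (4*l*z - 8*l + z^2 - 2*z)/(-4*l*z + 32*l + z^2 - 8*z)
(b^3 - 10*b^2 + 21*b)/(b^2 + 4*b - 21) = b*(b - 7)/(b + 7)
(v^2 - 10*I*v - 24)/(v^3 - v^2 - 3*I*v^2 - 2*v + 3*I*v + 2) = (v^2 - 10*I*v - 24)/(v^3 - v^2*(1 + 3*I) + v*(-2 + 3*I) + 2)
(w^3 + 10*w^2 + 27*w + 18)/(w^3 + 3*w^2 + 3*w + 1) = (w^2 + 9*w + 18)/(w^2 + 2*w + 1)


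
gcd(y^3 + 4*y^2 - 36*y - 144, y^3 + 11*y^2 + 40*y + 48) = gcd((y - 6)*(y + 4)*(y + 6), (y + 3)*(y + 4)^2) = y + 4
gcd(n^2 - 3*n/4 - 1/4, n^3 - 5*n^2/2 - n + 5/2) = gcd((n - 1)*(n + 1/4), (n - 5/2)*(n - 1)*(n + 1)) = n - 1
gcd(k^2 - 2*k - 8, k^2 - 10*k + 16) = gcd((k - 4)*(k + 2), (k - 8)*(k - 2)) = 1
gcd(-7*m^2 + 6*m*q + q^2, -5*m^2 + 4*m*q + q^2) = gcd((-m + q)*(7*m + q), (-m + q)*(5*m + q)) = -m + q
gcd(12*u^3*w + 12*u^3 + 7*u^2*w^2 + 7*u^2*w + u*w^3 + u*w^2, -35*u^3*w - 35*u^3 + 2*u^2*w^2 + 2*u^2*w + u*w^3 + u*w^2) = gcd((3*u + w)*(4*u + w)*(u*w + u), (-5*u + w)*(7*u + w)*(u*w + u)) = u*w + u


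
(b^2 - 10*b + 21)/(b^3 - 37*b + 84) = (b - 7)/(b^2 + 3*b - 28)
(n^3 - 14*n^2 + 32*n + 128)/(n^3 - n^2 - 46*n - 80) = (n - 8)/(n + 5)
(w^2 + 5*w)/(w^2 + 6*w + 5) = w/(w + 1)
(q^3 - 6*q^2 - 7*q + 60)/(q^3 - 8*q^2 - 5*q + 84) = (q - 5)/(q - 7)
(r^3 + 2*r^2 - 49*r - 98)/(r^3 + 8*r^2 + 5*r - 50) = (r^3 + 2*r^2 - 49*r - 98)/(r^3 + 8*r^2 + 5*r - 50)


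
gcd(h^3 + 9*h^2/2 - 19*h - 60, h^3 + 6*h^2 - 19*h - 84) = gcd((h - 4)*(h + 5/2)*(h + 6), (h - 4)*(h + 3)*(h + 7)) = h - 4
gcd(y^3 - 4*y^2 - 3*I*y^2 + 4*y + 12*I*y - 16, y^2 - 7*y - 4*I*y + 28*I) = y - 4*I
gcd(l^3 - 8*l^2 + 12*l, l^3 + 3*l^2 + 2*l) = l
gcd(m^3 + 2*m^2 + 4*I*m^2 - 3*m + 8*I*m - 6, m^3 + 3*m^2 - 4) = m + 2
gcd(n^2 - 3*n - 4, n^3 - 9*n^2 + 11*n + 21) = n + 1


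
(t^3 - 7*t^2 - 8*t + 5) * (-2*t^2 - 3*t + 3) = -2*t^5 + 11*t^4 + 40*t^3 - 7*t^2 - 39*t + 15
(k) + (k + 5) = 2*k + 5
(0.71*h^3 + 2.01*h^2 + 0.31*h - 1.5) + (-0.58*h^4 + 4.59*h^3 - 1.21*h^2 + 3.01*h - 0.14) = -0.58*h^4 + 5.3*h^3 + 0.8*h^2 + 3.32*h - 1.64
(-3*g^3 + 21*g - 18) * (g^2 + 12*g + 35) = -3*g^5 - 36*g^4 - 84*g^3 + 234*g^2 + 519*g - 630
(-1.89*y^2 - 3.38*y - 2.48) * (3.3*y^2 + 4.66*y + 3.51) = -6.237*y^4 - 19.9614*y^3 - 30.5687*y^2 - 23.4206*y - 8.7048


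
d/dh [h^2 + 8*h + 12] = 2*h + 8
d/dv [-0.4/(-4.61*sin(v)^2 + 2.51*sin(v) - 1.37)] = (1.004 - 3.688*sin(v))*cos(v)/(4.61*sin(v)^2 - 2.51*sin(v) + 1.37)^2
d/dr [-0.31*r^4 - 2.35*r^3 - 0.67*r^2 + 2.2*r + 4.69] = -1.24*r^3 - 7.05*r^2 - 1.34*r + 2.2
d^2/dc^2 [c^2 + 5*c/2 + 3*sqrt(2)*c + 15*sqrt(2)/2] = 2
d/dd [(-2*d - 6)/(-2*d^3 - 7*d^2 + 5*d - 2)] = 2*(-4*d^3 - 25*d^2 - 42*d + 17)/(4*d^6 + 28*d^5 + 29*d^4 - 62*d^3 + 53*d^2 - 20*d + 4)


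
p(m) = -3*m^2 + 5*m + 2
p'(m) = 5 - 6*m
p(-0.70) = -2.97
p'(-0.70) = 9.20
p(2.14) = -1.04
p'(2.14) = -7.84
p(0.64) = 3.97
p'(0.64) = 1.16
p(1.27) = 3.51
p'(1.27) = -2.62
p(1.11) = 3.85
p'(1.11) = -1.66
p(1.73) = 1.67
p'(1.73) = -5.38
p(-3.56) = -53.82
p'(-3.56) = 26.36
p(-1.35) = -10.22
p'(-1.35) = 13.10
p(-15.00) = -748.00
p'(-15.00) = 95.00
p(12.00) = -370.00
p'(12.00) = -67.00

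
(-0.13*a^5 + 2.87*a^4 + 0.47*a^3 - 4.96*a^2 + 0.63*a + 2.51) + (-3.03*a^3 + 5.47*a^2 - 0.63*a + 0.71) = -0.13*a^5 + 2.87*a^4 - 2.56*a^3 + 0.51*a^2 + 3.22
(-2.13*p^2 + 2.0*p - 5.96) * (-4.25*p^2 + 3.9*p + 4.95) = 9.0525*p^4 - 16.807*p^3 + 22.5865*p^2 - 13.344*p - 29.502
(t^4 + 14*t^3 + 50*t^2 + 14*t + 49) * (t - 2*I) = t^5 + 14*t^4 - 2*I*t^4 + 50*t^3 - 28*I*t^3 + 14*t^2 - 100*I*t^2 + 49*t - 28*I*t - 98*I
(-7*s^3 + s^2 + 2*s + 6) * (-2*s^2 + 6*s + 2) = 14*s^5 - 44*s^4 - 12*s^3 + 2*s^2 + 40*s + 12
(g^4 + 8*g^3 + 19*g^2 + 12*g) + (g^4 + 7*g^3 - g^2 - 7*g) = 2*g^4 + 15*g^3 + 18*g^2 + 5*g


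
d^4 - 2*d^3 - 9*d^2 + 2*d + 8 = (d - 4)*(d - 1)*(d + 1)*(d + 2)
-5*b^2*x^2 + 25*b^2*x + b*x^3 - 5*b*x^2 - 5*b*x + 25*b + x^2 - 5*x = (-5*b + x)*(x - 5)*(b*x + 1)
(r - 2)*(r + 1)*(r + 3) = r^3 + 2*r^2 - 5*r - 6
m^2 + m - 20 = (m - 4)*(m + 5)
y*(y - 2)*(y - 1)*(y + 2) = y^4 - y^3 - 4*y^2 + 4*y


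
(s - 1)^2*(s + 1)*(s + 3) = s^4 + 2*s^3 - 4*s^2 - 2*s + 3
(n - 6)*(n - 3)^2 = n^3 - 12*n^2 + 45*n - 54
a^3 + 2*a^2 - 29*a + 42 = (a - 3)*(a - 2)*(a + 7)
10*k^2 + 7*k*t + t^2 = (2*k + t)*(5*k + t)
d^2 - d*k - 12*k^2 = (d - 4*k)*(d + 3*k)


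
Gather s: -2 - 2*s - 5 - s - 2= -3*s - 9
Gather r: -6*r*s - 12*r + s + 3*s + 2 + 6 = r*(-6*s - 12) + 4*s + 8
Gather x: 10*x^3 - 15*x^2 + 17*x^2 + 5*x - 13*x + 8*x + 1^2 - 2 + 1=10*x^3 + 2*x^2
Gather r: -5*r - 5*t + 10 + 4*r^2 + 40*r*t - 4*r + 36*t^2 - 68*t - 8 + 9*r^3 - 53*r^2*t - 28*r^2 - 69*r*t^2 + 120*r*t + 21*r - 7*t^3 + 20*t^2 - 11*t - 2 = 9*r^3 + r^2*(-53*t - 24) + r*(-69*t^2 + 160*t + 12) - 7*t^3 + 56*t^2 - 84*t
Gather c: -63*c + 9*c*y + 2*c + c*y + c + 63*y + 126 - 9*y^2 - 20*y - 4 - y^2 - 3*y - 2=c*(10*y - 60) - 10*y^2 + 40*y + 120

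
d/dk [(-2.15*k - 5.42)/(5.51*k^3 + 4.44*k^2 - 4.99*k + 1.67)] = (23.693*k^3 + 99.1386*k^2 + 48.1296*k - 30.6363)/(30.3601*k^6 + 48.9288*k^5 - 35.2762*k^4 - 25.9078*k^3 + 39.7297*k^2 - 16.6666*k + 2.7889)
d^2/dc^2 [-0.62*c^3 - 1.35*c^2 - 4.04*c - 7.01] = -3.72*c - 2.7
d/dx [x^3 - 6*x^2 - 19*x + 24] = 3*x^2 - 12*x - 19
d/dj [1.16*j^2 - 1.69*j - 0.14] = 2.32*j - 1.69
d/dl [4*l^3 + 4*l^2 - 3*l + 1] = 12*l^2 + 8*l - 3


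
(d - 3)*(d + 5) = d^2 + 2*d - 15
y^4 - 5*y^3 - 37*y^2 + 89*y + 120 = (y - 8)*(y - 3)*(y + 1)*(y + 5)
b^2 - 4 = (b - 2)*(b + 2)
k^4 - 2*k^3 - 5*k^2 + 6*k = k*(k - 3)*(k - 1)*(k + 2)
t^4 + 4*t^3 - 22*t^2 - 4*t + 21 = (t - 3)*(t - 1)*(t + 1)*(t + 7)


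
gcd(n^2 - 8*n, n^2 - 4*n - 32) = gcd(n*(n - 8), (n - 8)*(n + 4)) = n - 8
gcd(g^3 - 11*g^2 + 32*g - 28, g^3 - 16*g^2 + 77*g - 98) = g^2 - 9*g + 14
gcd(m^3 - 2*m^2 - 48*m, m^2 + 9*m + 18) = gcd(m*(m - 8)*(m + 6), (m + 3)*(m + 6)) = m + 6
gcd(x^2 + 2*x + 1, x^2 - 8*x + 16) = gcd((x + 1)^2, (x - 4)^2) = 1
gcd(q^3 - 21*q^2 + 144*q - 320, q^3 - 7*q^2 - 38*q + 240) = q^2 - 13*q + 40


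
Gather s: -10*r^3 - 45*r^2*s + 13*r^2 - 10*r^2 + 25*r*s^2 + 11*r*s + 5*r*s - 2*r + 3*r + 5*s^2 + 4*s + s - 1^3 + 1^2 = -10*r^3 + 3*r^2 + r + s^2*(25*r + 5) + s*(-45*r^2 + 16*r + 5)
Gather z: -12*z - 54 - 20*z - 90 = -32*z - 144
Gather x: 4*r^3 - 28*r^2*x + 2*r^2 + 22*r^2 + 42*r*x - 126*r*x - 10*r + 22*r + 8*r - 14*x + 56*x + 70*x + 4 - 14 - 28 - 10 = 4*r^3 + 24*r^2 + 20*r + x*(-28*r^2 - 84*r + 112) - 48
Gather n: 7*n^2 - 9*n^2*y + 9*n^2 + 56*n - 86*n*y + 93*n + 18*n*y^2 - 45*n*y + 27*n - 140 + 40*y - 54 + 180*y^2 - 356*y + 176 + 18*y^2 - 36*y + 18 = n^2*(16 - 9*y) + n*(18*y^2 - 131*y + 176) + 198*y^2 - 352*y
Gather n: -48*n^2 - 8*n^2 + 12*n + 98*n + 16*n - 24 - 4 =-56*n^2 + 126*n - 28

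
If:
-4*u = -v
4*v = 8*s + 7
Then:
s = v/2 - 7/8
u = v/4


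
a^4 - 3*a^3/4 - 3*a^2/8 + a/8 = a*(a - 1)*(a - 1/4)*(a + 1/2)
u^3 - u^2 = u^2*(u - 1)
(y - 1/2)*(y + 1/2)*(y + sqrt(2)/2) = y^3 + sqrt(2)*y^2/2 - y/4 - sqrt(2)/8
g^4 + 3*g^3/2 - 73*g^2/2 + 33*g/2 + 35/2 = (g - 5)*(g - 1)*(g + 1/2)*(g + 7)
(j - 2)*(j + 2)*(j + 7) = j^3 + 7*j^2 - 4*j - 28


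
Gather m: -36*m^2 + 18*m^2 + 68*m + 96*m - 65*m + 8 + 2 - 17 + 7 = -18*m^2 + 99*m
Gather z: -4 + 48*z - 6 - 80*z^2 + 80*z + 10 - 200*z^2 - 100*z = -280*z^2 + 28*z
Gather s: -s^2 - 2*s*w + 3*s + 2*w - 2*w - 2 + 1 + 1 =-s^2 + s*(3 - 2*w)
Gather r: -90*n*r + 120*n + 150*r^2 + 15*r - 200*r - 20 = 120*n + 150*r^2 + r*(-90*n - 185) - 20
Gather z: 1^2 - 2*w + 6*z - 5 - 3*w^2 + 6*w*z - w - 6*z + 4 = -3*w^2 + 6*w*z - 3*w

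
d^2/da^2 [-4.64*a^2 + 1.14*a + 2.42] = -9.28000000000000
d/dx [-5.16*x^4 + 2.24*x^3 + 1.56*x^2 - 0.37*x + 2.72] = -20.64*x^3 + 6.72*x^2 + 3.12*x - 0.37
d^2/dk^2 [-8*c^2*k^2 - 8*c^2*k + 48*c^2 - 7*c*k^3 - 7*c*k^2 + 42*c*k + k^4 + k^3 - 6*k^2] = -16*c^2 - 42*c*k - 14*c + 12*k^2 + 6*k - 12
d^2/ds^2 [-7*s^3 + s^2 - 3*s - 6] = 2 - 42*s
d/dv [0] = 0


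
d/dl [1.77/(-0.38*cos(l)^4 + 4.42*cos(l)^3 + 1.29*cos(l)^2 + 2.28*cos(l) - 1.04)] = (-2.6904*cos(l)^3 + 23.4702*cos(l)^2 + 4.5666*cos(l) + 4.0356)*sin(l)/(-0.38*cos(l)^4 + 4.42*cos(l)^3 + 1.29*cos(l)^2 + 2.28*cos(l) - 1.04)^2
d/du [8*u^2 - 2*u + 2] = 16*u - 2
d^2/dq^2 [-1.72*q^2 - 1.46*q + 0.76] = -3.44000000000000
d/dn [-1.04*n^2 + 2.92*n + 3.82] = 2.92 - 2.08*n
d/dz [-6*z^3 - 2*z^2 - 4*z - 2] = -18*z^2 - 4*z - 4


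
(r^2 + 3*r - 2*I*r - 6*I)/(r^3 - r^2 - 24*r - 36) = (r - 2*I)/(r^2 - 4*r - 12)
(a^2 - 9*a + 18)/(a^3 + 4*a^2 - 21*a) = (a - 6)/(a*(a + 7))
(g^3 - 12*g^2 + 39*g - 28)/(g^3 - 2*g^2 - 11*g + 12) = (g - 7)/(g + 3)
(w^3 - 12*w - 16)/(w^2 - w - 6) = (w^2 - 2*w - 8)/(w - 3)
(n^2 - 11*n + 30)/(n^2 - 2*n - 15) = (n - 6)/(n + 3)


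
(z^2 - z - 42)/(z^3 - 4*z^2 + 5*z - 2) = (z^2 - z - 42)/(z^3 - 4*z^2 + 5*z - 2)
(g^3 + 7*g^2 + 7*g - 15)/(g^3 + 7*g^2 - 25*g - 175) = (g^2 + 2*g - 3)/(g^2 + 2*g - 35)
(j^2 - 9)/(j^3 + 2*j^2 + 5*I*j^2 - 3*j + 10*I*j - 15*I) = (j - 3)/(j^2 + j*(-1 + 5*I) - 5*I)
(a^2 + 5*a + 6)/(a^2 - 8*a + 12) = (a^2 + 5*a + 6)/(a^2 - 8*a + 12)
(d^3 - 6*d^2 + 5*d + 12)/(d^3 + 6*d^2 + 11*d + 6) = (d^2 - 7*d + 12)/(d^2 + 5*d + 6)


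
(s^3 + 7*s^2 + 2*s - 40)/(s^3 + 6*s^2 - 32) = (s + 5)/(s + 4)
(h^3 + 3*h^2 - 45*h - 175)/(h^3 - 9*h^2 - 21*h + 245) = (h + 5)/(h - 7)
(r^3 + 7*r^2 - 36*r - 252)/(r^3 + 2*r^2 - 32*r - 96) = (r^2 + 13*r + 42)/(r^2 + 8*r + 16)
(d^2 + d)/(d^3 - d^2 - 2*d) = 1/(d - 2)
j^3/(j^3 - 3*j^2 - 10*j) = j^2/(j^2 - 3*j - 10)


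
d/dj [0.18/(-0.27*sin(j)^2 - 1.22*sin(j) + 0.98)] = (0.0972*sin(j) + 0.2196)*cos(j)/(0.27*sin(j)^2 + 1.22*sin(j) - 0.98)^2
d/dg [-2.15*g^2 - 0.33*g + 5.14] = -4.3*g - 0.33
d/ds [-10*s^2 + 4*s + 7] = 4 - 20*s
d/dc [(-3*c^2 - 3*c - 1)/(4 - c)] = (3*c^2 - 24*c - 13)/(c^2 - 8*c + 16)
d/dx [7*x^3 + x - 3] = 21*x^2 + 1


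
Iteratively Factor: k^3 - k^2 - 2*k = (k + 1)*(k^2 - 2*k) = k*(k + 1)*(k - 2)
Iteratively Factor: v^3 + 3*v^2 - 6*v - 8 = (v - 2)*(v^2 + 5*v + 4) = (v - 2)*(v + 4)*(v + 1)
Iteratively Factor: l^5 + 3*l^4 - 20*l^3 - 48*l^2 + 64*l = (l - 1)*(l^4 + 4*l^3 - 16*l^2 - 64*l) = (l - 1)*(l + 4)*(l^3 - 16*l) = l*(l - 1)*(l + 4)*(l^2 - 16) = l*(l - 1)*(l + 4)^2*(l - 4)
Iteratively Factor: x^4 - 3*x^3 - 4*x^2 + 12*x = (x + 2)*(x^3 - 5*x^2 + 6*x) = (x - 3)*(x + 2)*(x^2 - 2*x) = x*(x - 3)*(x + 2)*(x - 2)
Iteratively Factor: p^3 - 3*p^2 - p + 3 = (p - 3)*(p^2 - 1) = (p - 3)*(p - 1)*(p + 1)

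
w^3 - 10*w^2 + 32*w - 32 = (w - 4)^2*(w - 2)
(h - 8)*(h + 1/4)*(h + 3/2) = h^3 - 25*h^2/4 - 109*h/8 - 3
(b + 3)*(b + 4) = b^2 + 7*b + 12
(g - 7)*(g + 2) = g^2 - 5*g - 14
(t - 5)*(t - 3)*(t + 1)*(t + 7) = t^4 - 42*t^2 + 64*t + 105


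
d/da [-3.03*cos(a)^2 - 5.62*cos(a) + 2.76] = (6.06*cos(a) + 5.62)*sin(a)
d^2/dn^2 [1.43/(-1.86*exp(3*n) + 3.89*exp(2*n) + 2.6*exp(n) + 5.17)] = (1.43*(-11.16*exp(2*n) + 15.56*exp(n) + 5.2)*(-5.58*exp(2*n) + 7.78*exp(n) + 2.6)*exp(n) + (23.9382*exp(2*n) - 22.2508*exp(n) - 3.718)*(-1.86*exp(3*n) + 3.89*exp(2*n) + 2.6*exp(n) + 5.17))*exp(n)/(-1.86*exp(3*n) + 3.89*exp(2*n) + 2.6*exp(n) + 5.17)^3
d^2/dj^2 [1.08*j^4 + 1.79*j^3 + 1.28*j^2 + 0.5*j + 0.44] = 12.96*j^2 + 10.74*j + 2.56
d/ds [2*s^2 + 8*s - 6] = 4*s + 8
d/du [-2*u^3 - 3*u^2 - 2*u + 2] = -6*u^2 - 6*u - 2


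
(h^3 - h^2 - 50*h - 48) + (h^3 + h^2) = 2*h^3 - 50*h - 48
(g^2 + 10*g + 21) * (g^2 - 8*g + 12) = g^4 + 2*g^3 - 47*g^2 - 48*g + 252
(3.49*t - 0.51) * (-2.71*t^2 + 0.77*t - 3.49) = -9.4579*t^3 + 4.0694*t^2 - 12.5728*t + 1.7799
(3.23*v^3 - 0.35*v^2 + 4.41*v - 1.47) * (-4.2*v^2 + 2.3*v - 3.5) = -13.566*v^5 + 8.899*v^4 - 30.632*v^3 + 17.542*v^2 - 18.816*v + 5.145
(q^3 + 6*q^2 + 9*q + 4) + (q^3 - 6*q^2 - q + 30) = 2*q^3 + 8*q + 34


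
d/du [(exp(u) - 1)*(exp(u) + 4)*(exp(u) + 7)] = (3*exp(2*u) + 20*exp(u) + 17)*exp(u)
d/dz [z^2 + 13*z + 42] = 2*z + 13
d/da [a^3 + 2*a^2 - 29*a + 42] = 3*a^2 + 4*a - 29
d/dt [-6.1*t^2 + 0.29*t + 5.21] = 0.29 - 12.2*t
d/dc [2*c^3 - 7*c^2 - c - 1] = 6*c^2 - 14*c - 1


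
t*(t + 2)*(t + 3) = t^3 + 5*t^2 + 6*t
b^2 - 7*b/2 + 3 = (b - 2)*(b - 3/2)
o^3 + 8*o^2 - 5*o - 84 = (o - 3)*(o + 4)*(o + 7)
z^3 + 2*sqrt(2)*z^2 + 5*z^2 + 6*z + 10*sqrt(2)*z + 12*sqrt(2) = (z + 2)*(z + 3)*(z + 2*sqrt(2))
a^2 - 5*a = a*(a - 5)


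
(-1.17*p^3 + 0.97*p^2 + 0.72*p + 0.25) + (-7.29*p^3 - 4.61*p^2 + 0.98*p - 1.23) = -8.46*p^3 - 3.64*p^2 + 1.7*p - 0.98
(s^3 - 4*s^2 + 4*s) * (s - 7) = s^4 - 11*s^3 + 32*s^2 - 28*s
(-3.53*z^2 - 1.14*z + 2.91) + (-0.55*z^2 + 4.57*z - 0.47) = -4.08*z^2 + 3.43*z + 2.44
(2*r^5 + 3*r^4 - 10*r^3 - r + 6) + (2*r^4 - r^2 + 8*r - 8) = 2*r^5 + 5*r^4 - 10*r^3 - r^2 + 7*r - 2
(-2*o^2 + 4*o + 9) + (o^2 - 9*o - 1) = -o^2 - 5*o + 8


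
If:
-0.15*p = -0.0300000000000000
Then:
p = 0.20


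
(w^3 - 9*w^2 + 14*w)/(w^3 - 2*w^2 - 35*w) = (w - 2)/(w + 5)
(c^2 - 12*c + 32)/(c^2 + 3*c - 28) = (c - 8)/(c + 7)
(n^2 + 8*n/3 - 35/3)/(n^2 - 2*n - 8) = (-3*n^2 - 8*n + 35)/(3*(-n^2 + 2*n + 8))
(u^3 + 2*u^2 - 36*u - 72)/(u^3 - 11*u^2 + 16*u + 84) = (u + 6)/(u - 7)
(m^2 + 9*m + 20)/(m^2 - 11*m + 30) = (m^2 + 9*m + 20)/(m^2 - 11*m + 30)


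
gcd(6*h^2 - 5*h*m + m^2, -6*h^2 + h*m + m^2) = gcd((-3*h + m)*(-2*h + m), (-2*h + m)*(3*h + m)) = 2*h - m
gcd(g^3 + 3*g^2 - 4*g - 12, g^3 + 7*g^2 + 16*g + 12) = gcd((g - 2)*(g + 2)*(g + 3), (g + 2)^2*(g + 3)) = g^2 + 5*g + 6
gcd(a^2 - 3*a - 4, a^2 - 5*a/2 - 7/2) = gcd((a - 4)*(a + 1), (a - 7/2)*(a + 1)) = a + 1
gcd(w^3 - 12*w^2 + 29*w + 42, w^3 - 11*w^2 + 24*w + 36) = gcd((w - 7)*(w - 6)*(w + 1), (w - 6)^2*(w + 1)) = w^2 - 5*w - 6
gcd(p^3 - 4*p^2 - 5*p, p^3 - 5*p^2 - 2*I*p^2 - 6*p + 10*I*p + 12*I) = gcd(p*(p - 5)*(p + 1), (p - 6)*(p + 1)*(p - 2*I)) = p + 1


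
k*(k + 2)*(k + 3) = k^3 + 5*k^2 + 6*k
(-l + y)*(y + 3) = -l*y - 3*l + y^2 + 3*y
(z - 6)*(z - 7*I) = z^2 - 6*z - 7*I*z + 42*I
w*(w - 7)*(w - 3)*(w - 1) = w^4 - 11*w^3 + 31*w^2 - 21*w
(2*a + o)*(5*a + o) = 10*a^2 + 7*a*o + o^2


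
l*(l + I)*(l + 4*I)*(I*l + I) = I*l^4 - 5*l^3 + I*l^3 - 5*l^2 - 4*I*l^2 - 4*I*l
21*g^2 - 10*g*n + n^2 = (-7*g + n)*(-3*g + n)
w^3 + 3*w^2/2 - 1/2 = (w - 1/2)*(w + 1)^2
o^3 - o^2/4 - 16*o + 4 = (o - 4)*(o - 1/4)*(o + 4)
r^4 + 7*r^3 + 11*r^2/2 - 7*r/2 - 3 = (r + 1)*(r + 6)*(r - sqrt(2)/2)*(r + sqrt(2)/2)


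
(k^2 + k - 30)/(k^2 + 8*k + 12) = (k - 5)/(k + 2)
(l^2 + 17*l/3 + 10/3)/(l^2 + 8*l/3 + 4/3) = (l + 5)/(l + 2)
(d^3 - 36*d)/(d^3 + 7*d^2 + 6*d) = (d - 6)/(d + 1)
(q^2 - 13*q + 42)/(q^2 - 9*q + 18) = (q - 7)/(q - 3)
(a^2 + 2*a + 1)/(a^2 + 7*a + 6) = (a + 1)/(a + 6)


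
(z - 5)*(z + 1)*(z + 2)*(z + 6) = z^4 + 4*z^3 - 25*z^2 - 88*z - 60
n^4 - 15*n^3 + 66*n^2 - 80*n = n*(n - 8)*(n - 5)*(n - 2)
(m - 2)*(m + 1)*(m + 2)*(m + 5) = m^4 + 6*m^3 + m^2 - 24*m - 20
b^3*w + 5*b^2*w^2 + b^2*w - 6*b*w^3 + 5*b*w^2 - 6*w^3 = (b - w)*(b + 6*w)*(b*w + w)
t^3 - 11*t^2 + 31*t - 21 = (t - 7)*(t - 3)*(t - 1)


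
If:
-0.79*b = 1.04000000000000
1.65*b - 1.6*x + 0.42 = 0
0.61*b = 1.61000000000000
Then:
No Solution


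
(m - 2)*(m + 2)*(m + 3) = m^3 + 3*m^2 - 4*m - 12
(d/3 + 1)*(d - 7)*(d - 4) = d^3/3 - 8*d^2/3 - 5*d/3 + 28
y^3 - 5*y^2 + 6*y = y*(y - 3)*(y - 2)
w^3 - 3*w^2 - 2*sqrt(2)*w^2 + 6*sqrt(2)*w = w*(w - 3)*(w - 2*sqrt(2))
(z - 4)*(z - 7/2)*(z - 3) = z^3 - 21*z^2/2 + 73*z/2 - 42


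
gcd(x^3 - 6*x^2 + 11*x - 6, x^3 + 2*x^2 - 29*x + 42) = x^2 - 5*x + 6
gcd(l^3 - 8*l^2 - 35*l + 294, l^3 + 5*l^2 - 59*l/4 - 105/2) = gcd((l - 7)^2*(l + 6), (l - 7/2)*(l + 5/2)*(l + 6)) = l + 6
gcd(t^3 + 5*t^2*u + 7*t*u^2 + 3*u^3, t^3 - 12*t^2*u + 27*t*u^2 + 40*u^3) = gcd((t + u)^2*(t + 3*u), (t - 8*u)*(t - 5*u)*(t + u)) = t + u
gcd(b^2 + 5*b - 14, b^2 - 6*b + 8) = b - 2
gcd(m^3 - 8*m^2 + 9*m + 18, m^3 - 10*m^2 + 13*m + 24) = m^2 - 2*m - 3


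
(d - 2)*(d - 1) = d^2 - 3*d + 2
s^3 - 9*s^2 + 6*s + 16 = (s - 8)*(s - 2)*(s + 1)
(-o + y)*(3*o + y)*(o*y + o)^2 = -3*o^4*y^2 - 6*o^4*y - 3*o^4 + 2*o^3*y^3 + 4*o^3*y^2 + 2*o^3*y + o^2*y^4 + 2*o^2*y^3 + o^2*y^2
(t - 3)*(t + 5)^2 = t^3 + 7*t^2 - 5*t - 75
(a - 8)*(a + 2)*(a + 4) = a^3 - 2*a^2 - 40*a - 64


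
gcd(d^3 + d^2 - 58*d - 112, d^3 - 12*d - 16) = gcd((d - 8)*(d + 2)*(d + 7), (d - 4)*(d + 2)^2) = d + 2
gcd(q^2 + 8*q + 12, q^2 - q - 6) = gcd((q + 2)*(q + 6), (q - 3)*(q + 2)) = q + 2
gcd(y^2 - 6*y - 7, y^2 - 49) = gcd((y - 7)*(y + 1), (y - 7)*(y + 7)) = y - 7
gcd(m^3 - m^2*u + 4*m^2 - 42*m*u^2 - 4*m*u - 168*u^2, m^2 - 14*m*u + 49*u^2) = -m + 7*u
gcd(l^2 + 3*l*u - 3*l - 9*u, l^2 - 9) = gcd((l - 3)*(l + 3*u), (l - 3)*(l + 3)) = l - 3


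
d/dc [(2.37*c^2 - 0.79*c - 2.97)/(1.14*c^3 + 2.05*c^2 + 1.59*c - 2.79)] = (-2.7018*c^4 + 1.8012*c^3 + 15.5452*c^2 - 1.0476*c + 6.9264)/(1.2996*c^6 + 4.674*c^5 + 7.8277*c^4 + 0.157800000000001*c^3 - 8.9109*c^2 - 8.8722*c + 7.7841)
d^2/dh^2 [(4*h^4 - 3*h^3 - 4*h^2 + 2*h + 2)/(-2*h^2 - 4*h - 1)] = 2*(-16*h^6 - 96*h^5 - 216*h^4 - 126*h^3 - 36*h^2 - 27*h - 16)/(8*h^6 + 48*h^5 + 108*h^4 + 112*h^3 + 54*h^2 + 12*h + 1)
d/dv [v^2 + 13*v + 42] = 2*v + 13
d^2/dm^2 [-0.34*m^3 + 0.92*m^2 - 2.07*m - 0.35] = 1.84 - 2.04*m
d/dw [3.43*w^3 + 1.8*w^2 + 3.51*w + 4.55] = 10.29*w^2 + 3.6*w + 3.51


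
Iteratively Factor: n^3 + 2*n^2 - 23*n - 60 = (n - 5)*(n^2 + 7*n + 12) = (n - 5)*(n + 4)*(n + 3)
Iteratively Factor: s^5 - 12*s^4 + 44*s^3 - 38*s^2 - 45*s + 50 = (s - 5)*(s^4 - 7*s^3 + 9*s^2 + 7*s - 10) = (s - 5)*(s - 1)*(s^3 - 6*s^2 + 3*s + 10) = (s - 5)^2*(s - 1)*(s^2 - s - 2) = (s - 5)^2*(s - 2)*(s - 1)*(s + 1)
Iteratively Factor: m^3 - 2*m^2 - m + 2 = (m - 1)*(m^2 - m - 2) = (m - 1)*(m + 1)*(m - 2)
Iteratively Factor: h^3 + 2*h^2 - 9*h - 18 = (h + 2)*(h^2 - 9) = (h + 2)*(h + 3)*(h - 3)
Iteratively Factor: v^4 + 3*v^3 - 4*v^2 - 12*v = (v + 3)*(v^3 - 4*v) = (v + 2)*(v + 3)*(v^2 - 2*v) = (v - 2)*(v + 2)*(v + 3)*(v)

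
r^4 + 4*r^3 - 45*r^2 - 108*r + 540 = (r - 5)*(r - 3)*(r + 6)^2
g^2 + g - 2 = (g - 1)*(g + 2)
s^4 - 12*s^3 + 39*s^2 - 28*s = s*(s - 7)*(s - 4)*(s - 1)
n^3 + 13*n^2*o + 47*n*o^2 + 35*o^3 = (n + o)*(n + 5*o)*(n + 7*o)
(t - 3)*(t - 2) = t^2 - 5*t + 6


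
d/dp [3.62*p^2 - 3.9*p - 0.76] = 7.24*p - 3.9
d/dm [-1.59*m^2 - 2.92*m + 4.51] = -3.18*m - 2.92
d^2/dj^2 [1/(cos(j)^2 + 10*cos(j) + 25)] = 2*(5*cos(j) - cos(2*j) + 2)/(cos(j) + 5)^4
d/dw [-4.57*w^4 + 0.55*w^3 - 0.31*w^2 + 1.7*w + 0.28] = -18.28*w^3 + 1.65*w^2 - 0.62*w + 1.7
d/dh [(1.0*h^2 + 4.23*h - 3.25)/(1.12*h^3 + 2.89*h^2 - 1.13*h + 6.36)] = (-1.12*h^4 - 9.4752*h^3 - 2.4347*h^2 + 31.505*h + 23.2303)/(1.2544*h^6 + 6.4736*h^5 + 5.8209*h^4 + 7.715*h^3 + 38.0377*h^2 - 14.3736*h + 40.4496)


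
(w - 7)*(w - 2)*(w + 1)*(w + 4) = w^4 - 4*w^3 - 27*w^2 + 34*w + 56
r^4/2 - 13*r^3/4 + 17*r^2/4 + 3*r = r*(r/2 + 1/4)*(r - 4)*(r - 3)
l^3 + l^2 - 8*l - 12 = (l - 3)*(l + 2)^2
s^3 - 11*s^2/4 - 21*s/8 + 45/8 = (s - 3)*(s - 5/4)*(s + 3/2)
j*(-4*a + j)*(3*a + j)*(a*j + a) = -12*a^3*j^2 - 12*a^3*j - a^2*j^3 - a^2*j^2 + a*j^4 + a*j^3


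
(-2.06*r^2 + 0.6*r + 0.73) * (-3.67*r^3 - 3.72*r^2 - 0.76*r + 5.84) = 7.5602*r^5 + 5.4612*r^4 - 3.3455*r^3 - 15.202*r^2 + 2.9492*r + 4.2632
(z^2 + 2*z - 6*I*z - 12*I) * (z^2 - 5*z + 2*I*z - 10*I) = z^4 - 3*z^3 - 4*I*z^3 + 2*z^2 + 12*I*z^2 - 36*z + 40*I*z - 120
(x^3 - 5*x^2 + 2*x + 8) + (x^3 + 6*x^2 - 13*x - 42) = 2*x^3 + x^2 - 11*x - 34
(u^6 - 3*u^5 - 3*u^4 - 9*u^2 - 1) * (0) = 0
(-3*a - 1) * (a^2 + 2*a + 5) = -3*a^3 - 7*a^2 - 17*a - 5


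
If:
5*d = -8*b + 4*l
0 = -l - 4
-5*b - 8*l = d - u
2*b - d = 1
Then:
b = -11/18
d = -20/9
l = -4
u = -671/18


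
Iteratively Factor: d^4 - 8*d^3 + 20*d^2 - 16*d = (d - 4)*(d^3 - 4*d^2 + 4*d) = (d - 4)*(d - 2)*(d^2 - 2*d) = (d - 4)*(d - 2)^2*(d)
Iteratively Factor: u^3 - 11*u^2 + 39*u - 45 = (u - 3)*(u^2 - 8*u + 15) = (u - 5)*(u - 3)*(u - 3)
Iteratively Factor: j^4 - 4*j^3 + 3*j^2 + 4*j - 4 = (j - 2)*(j^3 - 2*j^2 - j + 2) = (j - 2)^2*(j^2 - 1) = (j - 2)^2*(j - 1)*(j + 1)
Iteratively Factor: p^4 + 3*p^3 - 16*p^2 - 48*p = (p + 4)*(p^3 - p^2 - 12*p) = p*(p + 4)*(p^2 - p - 12) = p*(p + 3)*(p + 4)*(p - 4)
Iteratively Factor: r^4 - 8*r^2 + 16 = (r + 2)*(r^3 - 2*r^2 - 4*r + 8) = (r - 2)*(r + 2)*(r^2 - 4) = (r - 2)^2*(r + 2)*(r + 2)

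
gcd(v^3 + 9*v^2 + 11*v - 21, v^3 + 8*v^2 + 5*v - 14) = v^2 + 6*v - 7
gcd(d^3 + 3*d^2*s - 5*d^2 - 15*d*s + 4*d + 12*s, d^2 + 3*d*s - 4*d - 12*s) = d^2 + 3*d*s - 4*d - 12*s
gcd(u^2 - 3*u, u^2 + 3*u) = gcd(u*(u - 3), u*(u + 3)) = u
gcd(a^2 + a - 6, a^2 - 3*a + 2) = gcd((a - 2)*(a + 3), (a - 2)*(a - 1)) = a - 2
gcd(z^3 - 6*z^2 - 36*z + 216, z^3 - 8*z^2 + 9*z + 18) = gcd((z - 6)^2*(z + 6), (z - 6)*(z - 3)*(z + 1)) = z - 6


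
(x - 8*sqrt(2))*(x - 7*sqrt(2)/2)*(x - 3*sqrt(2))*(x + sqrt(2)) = x^4 - 27*sqrt(2)*x^3/2 + 96*x^2 - 43*sqrt(2)*x - 336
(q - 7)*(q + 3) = q^2 - 4*q - 21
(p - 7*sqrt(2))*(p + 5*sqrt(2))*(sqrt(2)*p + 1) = sqrt(2)*p^3 - 3*p^2 - 72*sqrt(2)*p - 70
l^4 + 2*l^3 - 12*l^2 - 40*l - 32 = (l - 4)*(l + 2)^3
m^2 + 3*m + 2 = (m + 1)*(m + 2)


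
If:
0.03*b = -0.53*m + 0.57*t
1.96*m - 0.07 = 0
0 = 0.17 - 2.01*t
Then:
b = 0.98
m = 0.04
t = 0.08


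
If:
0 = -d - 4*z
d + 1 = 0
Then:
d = -1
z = 1/4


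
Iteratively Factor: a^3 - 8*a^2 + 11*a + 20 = (a - 5)*(a^2 - 3*a - 4) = (a - 5)*(a + 1)*(a - 4)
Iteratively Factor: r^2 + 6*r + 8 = (r + 2)*(r + 4)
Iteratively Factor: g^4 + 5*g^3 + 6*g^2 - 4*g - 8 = (g + 2)*(g^3 + 3*g^2 - 4) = (g + 2)^2*(g^2 + g - 2) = (g + 2)^3*(g - 1)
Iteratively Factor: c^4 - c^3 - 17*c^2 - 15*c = (c + 1)*(c^3 - 2*c^2 - 15*c) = (c + 1)*(c + 3)*(c^2 - 5*c) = (c - 5)*(c + 1)*(c + 3)*(c)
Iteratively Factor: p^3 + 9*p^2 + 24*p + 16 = (p + 4)*(p^2 + 5*p + 4) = (p + 1)*(p + 4)*(p + 4)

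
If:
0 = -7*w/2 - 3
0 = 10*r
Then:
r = 0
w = -6/7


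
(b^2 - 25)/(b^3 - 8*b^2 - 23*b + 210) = (b - 5)/(b^2 - 13*b + 42)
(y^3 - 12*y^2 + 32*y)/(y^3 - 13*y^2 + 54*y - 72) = y*(y - 8)/(y^2 - 9*y + 18)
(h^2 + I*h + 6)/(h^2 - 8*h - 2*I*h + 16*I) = (h + 3*I)/(h - 8)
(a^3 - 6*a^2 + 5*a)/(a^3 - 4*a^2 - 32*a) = (-a^2 + 6*a - 5)/(-a^2 + 4*a + 32)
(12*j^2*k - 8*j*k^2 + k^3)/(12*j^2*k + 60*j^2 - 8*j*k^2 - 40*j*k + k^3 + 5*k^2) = k/(k + 5)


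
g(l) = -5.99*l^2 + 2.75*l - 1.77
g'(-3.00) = 38.69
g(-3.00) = -63.93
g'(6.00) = -69.13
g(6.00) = -200.91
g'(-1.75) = 23.72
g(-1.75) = -24.93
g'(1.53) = -15.58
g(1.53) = -11.58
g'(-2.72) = 35.34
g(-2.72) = -53.57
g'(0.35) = -1.44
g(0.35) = -1.54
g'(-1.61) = 22.04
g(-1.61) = -21.72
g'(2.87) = -31.63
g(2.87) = -43.22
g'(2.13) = -22.77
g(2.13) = -23.09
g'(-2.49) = 32.58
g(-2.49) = -45.76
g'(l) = 2.75 - 11.98*l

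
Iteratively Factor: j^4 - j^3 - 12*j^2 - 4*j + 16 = (j + 2)*(j^3 - 3*j^2 - 6*j + 8) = (j - 4)*(j + 2)*(j^2 + j - 2) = (j - 4)*(j + 2)^2*(j - 1)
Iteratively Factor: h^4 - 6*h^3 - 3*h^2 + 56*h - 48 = (h - 4)*(h^3 - 2*h^2 - 11*h + 12) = (h - 4)*(h + 3)*(h^2 - 5*h + 4) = (h - 4)^2*(h + 3)*(h - 1)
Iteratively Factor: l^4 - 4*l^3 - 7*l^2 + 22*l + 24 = (l + 1)*(l^3 - 5*l^2 - 2*l + 24) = (l - 4)*(l + 1)*(l^2 - l - 6) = (l - 4)*(l + 1)*(l + 2)*(l - 3)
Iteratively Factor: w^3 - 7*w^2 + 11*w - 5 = (w - 5)*(w^2 - 2*w + 1) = (w - 5)*(w - 1)*(w - 1)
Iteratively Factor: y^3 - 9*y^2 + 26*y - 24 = (y - 4)*(y^2 - 5*y + 6) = (y - 4)*(y - 2)*(y - 3)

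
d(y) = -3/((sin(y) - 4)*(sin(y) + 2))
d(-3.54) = 0.35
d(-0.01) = 0.38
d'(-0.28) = -0.14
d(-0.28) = 0.41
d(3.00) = 0.36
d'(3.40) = 0.13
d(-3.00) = 0.39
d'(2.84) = 0.06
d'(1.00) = -0.01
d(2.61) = 0.34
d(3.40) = 0.40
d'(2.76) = 0.05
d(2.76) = 0.35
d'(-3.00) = 0.11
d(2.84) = 0.35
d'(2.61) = 0.03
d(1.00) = 0.33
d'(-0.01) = -0.10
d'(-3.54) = 0.05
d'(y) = 3*cos(y)/((sin(y) - 4)*(sin(y) + 2)^2) + 3*cos(y)/((sin(y) - 4)^2*(sin(y) + 2)) = 6*(sin(y) - 1)*cos(y)/((sin(y) - 4)^2*(sin(y) + 2)^2)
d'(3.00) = 0.07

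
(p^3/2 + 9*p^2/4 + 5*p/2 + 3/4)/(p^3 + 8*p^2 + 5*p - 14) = (2*p^3 + 9*p^2 + 10*p + 3)/(4*(p^3 + 8*p^2 + 5*p - 14))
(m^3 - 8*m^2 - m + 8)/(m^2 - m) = m - 7 - 8/m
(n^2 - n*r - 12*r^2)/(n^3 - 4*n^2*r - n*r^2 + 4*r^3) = (-n - 3*r)/(-n^2 + r^2)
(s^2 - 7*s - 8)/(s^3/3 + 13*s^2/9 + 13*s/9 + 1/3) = 9*(s - 8)/(3*s^2 + 10*s + 3)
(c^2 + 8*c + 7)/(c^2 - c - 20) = (c^2 + 8*c + 7)/(c^2 - c - 20)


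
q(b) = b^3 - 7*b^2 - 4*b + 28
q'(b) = 3*b^2 - 14*b - 4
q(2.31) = -6.27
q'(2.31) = -20.33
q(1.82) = 3.56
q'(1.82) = -19.54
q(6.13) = -29.21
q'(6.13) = 22.91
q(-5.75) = -370.55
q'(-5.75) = 175.69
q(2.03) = -0.60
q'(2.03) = -20.06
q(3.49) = -28.71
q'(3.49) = -16.32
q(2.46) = -9.31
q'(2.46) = -20.29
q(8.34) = 87.84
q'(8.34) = 87.91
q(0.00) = 28.00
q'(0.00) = -4.00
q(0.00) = 28.00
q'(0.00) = -4.00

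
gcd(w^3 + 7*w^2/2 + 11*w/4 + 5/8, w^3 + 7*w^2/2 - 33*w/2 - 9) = w + 1/2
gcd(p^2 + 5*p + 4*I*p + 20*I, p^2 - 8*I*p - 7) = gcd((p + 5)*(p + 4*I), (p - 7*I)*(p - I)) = 1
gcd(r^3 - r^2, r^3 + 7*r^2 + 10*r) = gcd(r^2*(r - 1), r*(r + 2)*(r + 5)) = r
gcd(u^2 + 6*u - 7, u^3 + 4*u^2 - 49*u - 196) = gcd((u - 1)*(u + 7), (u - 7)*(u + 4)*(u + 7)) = u + 7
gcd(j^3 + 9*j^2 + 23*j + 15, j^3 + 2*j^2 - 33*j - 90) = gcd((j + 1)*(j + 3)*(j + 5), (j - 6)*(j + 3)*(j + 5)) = j^2 + 8*j + 15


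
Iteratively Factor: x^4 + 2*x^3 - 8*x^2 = (x - 2)*(x^3 + 4*x^2) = x*(x - 2)*(x^2 + 4*x) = x*(x - 2)*(x + 4)*(x)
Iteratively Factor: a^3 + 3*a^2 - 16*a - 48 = (a + 4)*(a^2 - a - 12) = (a - 4)*(a + 4)*(a + 3)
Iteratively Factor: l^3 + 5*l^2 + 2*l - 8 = (l + 4)*(l^2 + l - 2) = (l + 2)*(l + 4)*(l - 1)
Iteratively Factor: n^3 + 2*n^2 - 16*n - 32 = (n + 4)*(n^2 - 2*n - 8) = (n + 2)*(n + 4)*(n - 4)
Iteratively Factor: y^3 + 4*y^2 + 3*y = (y + 1)*(y^2 + 3*y) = y*(y + 1)*(y + 3)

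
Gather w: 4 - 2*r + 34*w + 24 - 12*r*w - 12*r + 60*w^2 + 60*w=-14*r + 60*w^2 + w*(94 - 12*r) + 28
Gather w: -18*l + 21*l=3*l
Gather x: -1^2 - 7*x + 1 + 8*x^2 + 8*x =8*x^2 + x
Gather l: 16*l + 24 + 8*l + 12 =24*l + 36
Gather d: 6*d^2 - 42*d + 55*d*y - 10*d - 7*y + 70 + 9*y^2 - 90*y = 6*d^2 + d*(55*y - 52) + 9*y^2 - 97*y + 70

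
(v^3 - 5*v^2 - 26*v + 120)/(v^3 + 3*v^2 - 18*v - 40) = (v - 6)/(v + 2)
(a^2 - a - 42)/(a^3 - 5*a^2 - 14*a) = (a + 6)/(a*(a + 2))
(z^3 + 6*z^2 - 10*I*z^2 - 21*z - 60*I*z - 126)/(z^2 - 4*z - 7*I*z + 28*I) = (z^2 + 3*z*(2 - I) - 18*I)/(z - 4)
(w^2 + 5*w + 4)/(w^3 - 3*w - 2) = (w + 4)/(w^2 - w - 2)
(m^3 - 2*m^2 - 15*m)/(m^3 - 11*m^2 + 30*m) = (m + 3)/(m - 6)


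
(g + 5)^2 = g^2 + 10*g + 25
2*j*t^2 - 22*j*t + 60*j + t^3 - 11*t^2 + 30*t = (2*j + t)*(t - 6)*(t - 5)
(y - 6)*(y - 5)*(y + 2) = y^3 - 9*y^2 + 8*y + 60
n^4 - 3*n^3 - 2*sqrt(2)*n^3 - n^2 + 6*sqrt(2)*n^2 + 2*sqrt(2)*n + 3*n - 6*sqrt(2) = (n - 3)*(n - 1)*(n + 1)*(n - 2*sqrt(2))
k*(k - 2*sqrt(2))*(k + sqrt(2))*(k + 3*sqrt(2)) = k^4 + 2*sqrt(2)*k^3 - 10*k^2 - 12*sqrt(2)*k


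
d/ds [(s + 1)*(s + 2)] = 2*s + 3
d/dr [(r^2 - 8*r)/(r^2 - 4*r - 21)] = 2*(2*r^2 - 21*r + 84)/(r^4 - 8*r^3 - 26*r^2 + 168*r + 441)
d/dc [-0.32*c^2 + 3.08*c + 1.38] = 3.08 - 0.64*c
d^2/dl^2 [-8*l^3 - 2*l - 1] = -48*l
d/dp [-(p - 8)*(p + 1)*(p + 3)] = -3*p^2 + 8*p + 29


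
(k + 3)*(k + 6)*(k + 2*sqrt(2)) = k^3 + 2*sqrt(2)*k^2 + 9*k^2 + 18*k + 18*sqrt(2)*k + 36*sqrt(2)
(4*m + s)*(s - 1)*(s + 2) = 4*m*s^2 + 4*m*s - 8*m + s^3 + s^2 - 2*s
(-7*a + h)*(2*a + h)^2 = -28*a^3 - 24*a^2*h - 3*a*h^2 + h^3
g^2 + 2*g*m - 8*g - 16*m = (g - 8)*(g + 2*m)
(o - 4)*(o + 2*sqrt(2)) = o^2 - 4*o + 2*sqrt(2)*o - 8*sqrt(2)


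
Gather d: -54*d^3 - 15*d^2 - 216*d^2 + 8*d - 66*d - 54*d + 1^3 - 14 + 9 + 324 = -54*d^3 - 231*d^2 - 112*d + 320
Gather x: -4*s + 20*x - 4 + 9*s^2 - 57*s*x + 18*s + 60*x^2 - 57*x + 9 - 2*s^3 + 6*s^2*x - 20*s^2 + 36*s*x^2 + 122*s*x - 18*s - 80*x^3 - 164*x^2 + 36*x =-2*s^3 - 11*s^2 - 4*s - 80*x^3 + x^2*(36*s - 104) + x*(6*s^2 + 65*s - 1) + 5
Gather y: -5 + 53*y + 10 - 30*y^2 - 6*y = -30*y^2 + 47*y + 5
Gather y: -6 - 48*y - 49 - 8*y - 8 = -56*y - 63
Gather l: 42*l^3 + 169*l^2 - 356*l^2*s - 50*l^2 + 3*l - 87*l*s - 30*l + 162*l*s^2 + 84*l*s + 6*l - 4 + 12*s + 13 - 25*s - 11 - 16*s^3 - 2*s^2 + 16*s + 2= 42*l^3 + l^2*(119 - 356*s) + l*(162*s^2 - 3*s - 21) - 16*s^3 - 2*s^2 + 3*s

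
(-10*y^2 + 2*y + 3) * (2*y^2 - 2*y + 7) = -20*y^4 + 24*y^3 - 68*y^2 + 8*y + 21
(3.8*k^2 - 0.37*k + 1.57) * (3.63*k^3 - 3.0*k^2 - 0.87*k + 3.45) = 13.794*k^5 - 12.7431*k^4 + 3.5031*k^3 + 8.7219*k^2 - 2.6424*k + 5.4165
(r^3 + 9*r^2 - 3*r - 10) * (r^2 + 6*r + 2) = r^5 + 15*r^4 + 53*r^3 - 10*r^2 - 66*r - 20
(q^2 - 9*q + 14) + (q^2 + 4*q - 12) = 2*q^2 - 5*q + 2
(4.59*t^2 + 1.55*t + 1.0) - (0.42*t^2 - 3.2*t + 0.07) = 4.17*t^2 + 4.75*t + 0.93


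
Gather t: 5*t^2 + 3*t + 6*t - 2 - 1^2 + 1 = 5*t^2 + 9*t - 2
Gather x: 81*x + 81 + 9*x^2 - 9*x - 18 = 9*x^2 + 72*x + 63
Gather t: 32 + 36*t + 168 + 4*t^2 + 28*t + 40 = 4*t^2 + 64*t + 240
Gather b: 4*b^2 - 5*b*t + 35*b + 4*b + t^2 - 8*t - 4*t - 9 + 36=4*b^2 + b*(39 - 5*t) + t^2 - 12*t + 27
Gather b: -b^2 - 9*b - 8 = -b^2 - 9*b - 8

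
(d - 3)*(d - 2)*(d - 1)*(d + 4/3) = d^4 - 14*d^3/3 + 3*d^2 + 26*d/3 - 8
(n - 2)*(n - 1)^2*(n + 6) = n^4 + 2*n^3 - 19*n^2 + 28*n - 12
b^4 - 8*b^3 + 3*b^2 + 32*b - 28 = (b - 7)*(b - 2)*(b - 1)*(b + 2)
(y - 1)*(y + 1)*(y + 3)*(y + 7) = y^4 + 10*y^3 + 20*y^2 - 10*y - 21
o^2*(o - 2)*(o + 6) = o^4 + 4*o^3 - 12*o^2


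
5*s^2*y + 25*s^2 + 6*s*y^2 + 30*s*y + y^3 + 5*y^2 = (s + y)*(5*s + y)*(y + 5)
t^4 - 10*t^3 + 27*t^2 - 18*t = t*(t - 6)*(t - 3)*(t - 1)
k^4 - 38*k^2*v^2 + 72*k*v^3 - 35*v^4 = (k - 5*v)*(k - v)^2*(k + 7*v)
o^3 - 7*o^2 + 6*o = o*(o - 6)*(o - 1)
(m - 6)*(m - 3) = m^2 - 9*m + 18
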